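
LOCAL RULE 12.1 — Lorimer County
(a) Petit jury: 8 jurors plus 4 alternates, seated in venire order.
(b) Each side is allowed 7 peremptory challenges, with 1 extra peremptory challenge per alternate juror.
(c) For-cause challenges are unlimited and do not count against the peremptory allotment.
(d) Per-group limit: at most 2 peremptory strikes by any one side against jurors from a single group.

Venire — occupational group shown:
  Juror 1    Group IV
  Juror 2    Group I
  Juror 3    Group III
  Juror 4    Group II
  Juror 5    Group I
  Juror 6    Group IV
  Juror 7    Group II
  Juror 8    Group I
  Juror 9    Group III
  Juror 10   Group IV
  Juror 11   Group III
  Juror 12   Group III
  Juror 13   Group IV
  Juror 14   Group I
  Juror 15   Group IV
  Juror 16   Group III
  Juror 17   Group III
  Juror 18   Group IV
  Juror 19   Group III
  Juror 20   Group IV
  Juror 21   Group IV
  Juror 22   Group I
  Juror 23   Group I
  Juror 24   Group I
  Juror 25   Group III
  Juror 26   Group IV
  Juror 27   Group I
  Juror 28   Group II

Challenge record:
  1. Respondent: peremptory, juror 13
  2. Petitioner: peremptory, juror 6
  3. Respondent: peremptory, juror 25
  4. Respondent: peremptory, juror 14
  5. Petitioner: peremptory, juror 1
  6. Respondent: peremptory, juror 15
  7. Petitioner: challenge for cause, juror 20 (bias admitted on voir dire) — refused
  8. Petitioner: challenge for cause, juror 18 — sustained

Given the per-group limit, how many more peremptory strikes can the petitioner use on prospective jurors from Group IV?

0

Petitioner peremptories so far: #6, #1 — 2 of 11 used, 9 left overall.
Against Group IV: #6, #1 — 2 used; per-group cap 2 leaves 0.
Binding limit: min(9, 0) = 0.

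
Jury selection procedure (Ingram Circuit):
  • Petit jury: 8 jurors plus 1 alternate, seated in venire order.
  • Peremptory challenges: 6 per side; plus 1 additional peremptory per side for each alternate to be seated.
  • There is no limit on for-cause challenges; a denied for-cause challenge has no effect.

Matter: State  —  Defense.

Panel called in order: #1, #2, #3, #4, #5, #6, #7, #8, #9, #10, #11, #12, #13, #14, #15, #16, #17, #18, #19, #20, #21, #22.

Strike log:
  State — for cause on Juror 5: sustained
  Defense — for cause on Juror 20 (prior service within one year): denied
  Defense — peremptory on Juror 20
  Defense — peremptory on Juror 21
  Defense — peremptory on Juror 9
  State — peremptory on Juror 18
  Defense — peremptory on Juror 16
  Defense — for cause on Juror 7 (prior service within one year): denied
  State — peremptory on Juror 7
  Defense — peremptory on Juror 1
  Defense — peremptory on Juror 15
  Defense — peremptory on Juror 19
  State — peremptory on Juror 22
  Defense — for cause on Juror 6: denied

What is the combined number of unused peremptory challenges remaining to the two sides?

State allotment: 6 base + 1 × 1 alternate = 7. Defense allotment: 6 base + 1 × 1 alternate = 7.
State peremptories used: #18, #7, #22 — 3 (the for-cause on #5 doesn't count).
Defense peremptories used: #20, #21, #9, #16, #1, #15, #19 — 7 (for-cause on #20, #7, #6 don't count).
Remaining: (7 − 3) + (7 − 7) = 4.

4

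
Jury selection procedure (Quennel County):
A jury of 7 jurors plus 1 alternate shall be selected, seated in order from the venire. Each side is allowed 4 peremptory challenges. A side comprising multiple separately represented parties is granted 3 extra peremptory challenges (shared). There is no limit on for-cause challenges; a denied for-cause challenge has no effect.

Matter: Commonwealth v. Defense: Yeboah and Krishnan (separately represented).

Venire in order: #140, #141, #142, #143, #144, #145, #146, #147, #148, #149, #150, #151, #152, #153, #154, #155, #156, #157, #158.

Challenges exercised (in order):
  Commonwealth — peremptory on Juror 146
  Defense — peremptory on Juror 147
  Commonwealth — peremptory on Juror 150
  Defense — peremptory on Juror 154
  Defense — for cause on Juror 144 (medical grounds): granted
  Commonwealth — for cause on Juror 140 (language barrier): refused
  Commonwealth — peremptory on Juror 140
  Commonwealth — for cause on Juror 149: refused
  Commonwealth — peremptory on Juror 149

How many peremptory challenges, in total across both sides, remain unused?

5

Commonwealth allotment: 4. Defense allotment: 4 base + 3 multi-party = 7.
Commonwealth peremptories used: #146, #150, #140, #149 — 4 (for-cause on #140, #149 don't count).
Defense peremptories used: #147, #154 — 2 (the for-cause on #144 doesn't count).
Remaining: (4 − 4) + (7 − 2) = 5.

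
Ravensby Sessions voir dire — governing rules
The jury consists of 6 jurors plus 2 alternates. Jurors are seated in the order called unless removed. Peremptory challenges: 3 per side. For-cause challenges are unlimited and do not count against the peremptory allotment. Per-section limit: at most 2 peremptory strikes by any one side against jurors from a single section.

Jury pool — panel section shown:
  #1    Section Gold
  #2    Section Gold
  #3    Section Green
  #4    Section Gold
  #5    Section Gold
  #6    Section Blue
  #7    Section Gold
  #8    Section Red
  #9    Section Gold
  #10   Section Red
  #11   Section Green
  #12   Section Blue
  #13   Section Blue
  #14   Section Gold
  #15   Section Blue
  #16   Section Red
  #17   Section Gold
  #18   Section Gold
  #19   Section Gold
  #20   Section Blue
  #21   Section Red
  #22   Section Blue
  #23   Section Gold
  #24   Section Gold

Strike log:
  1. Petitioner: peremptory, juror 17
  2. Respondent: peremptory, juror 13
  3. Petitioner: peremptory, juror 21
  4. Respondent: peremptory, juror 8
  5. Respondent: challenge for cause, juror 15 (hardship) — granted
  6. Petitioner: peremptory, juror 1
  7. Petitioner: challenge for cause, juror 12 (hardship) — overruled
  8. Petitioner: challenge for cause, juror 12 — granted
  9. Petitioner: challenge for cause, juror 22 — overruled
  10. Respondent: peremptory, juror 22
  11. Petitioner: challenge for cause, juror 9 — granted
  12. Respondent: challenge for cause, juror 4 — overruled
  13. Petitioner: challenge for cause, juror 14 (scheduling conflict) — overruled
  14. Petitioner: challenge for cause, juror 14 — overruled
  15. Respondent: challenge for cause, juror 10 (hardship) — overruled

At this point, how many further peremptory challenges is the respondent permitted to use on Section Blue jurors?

0

Respondent peremptories so far: #13, #8, #22 — 3 of 3 used, 0 left overall.
Against Section Blue: #13, #22 — 2 used; per-section cap 2 leaves 0.
Binding limit: min(0, 0) = 0.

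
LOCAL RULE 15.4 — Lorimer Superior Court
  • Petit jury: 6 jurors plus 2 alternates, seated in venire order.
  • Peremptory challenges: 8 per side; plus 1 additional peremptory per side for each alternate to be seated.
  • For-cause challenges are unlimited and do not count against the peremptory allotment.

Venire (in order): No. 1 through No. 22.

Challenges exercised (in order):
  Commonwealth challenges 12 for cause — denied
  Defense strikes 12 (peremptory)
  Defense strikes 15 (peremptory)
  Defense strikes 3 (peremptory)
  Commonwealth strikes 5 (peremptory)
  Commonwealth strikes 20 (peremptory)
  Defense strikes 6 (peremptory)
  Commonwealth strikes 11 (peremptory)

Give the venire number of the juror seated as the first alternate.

Removed: #3, #5, #6, #11, #12, #15, #20.
Filling seats in venire order through position 7: #1, #2, #4, #7, #8, #9, #10.
So alternate 1 is #10.

10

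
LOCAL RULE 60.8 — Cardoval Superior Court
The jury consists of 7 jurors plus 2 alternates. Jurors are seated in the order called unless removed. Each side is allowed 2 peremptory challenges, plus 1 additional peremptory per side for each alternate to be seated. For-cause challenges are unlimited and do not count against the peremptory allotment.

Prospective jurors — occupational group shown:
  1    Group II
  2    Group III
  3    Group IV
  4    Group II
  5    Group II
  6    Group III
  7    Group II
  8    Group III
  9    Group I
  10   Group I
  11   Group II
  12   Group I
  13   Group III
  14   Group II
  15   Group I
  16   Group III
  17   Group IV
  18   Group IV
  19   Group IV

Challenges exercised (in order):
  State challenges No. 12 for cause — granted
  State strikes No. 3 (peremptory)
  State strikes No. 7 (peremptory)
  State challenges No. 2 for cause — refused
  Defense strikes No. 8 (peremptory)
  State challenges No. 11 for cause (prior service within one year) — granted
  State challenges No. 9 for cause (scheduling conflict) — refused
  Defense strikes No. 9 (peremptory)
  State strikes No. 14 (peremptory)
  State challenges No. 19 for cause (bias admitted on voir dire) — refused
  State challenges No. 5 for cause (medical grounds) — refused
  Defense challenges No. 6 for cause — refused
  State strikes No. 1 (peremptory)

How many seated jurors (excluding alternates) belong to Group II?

Removed: #1, #3, #7, #8, #9, #11, #12, #14.
Seated jurors 1–7: #2, #4, #5, #6, #10, #13, #15 (alternates #16, #17 not counted).
Of those, in Group II: #4, #5 → 2.

2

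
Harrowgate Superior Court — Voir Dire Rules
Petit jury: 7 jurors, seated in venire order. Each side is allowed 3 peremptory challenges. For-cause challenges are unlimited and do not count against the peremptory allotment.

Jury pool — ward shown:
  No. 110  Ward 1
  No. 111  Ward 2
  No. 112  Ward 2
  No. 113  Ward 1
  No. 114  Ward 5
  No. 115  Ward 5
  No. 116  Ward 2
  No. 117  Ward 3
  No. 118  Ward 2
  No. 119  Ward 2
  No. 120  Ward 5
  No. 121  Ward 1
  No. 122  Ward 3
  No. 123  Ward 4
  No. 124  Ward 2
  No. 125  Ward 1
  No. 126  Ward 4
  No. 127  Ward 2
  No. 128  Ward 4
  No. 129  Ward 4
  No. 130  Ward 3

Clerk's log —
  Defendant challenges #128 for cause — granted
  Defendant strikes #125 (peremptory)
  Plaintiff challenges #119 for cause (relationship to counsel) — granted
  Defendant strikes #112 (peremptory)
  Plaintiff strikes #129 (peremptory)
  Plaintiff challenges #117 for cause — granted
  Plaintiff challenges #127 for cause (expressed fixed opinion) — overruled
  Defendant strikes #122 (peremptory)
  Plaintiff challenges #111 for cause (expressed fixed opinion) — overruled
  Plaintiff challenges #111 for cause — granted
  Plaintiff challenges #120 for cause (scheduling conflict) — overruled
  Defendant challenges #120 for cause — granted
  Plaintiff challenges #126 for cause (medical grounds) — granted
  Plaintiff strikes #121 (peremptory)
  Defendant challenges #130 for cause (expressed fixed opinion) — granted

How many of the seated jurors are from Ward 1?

2

Removed: #111, #112, #117, #119, #120, #121, #122, #125, #126, #128, #129, #130.
Seated jurors 1–7: #110, #113, #114, #115, #116, #118, #123.
Of those, in Ward 1: #110, #113 → 2.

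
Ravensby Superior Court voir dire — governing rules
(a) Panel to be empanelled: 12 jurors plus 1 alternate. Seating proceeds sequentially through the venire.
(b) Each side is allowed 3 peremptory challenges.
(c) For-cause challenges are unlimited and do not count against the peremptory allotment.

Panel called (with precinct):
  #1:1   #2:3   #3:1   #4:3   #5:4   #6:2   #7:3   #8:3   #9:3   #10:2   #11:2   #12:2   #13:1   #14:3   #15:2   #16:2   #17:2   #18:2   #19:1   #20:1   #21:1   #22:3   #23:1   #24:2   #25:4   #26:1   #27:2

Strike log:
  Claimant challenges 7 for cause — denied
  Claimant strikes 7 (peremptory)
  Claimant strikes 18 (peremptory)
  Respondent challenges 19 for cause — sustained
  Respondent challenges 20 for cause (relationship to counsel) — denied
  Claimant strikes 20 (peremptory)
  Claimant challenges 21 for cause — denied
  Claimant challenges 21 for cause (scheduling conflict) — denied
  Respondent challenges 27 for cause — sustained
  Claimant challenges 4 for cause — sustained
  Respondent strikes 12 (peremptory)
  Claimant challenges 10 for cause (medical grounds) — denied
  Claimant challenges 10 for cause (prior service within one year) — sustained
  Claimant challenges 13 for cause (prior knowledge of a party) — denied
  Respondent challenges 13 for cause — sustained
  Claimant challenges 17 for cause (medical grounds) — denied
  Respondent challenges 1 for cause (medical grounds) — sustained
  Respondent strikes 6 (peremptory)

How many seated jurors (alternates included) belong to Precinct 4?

Removed: #1, #4, #6, #7, #10, #12, #13, #18, #19, #20, #27.
Seated (13 incl. alternates): #2, #3, #5, #8, #9, #11, #14, #15, #16, #17, #21, #22, #23.
Of those, in Precinct 4: #5 → 1.

1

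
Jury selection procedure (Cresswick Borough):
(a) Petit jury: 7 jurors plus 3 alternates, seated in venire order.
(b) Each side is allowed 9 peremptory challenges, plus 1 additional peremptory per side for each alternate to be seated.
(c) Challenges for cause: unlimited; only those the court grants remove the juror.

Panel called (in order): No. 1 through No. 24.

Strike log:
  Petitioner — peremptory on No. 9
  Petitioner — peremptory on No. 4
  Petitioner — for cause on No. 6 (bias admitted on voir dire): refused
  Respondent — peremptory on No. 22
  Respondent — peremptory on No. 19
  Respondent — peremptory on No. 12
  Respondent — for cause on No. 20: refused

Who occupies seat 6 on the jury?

7

Removed: #4, #9, #12, #19, #22. (#6, #20 stay — for-cause denied.)
Seating in order: seats 1–7 → #1, #2, #3, #5, #6, #7, #8; alternates → #10, #11, #13.
So seat 6 is #7.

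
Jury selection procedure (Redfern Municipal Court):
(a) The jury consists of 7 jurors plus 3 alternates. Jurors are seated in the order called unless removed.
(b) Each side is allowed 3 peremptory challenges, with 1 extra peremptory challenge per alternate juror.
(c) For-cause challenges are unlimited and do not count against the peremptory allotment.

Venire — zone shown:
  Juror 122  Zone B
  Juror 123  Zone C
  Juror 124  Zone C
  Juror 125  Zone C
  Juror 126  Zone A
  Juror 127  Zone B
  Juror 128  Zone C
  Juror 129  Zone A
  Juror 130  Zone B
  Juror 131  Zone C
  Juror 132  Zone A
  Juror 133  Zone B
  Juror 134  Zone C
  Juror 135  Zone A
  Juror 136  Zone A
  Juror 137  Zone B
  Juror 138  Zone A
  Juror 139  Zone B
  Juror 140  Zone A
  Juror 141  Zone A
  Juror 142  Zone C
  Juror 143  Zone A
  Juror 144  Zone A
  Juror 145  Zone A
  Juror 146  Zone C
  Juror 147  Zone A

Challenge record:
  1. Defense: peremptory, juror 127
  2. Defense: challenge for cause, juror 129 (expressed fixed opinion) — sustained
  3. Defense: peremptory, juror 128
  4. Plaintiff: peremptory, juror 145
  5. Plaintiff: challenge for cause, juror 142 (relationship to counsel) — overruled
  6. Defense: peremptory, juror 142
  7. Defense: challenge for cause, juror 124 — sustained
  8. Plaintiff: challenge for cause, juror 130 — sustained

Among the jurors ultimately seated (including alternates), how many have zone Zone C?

Removed: #124, #127, #128, #129, #130, #142, #145.
Seated (10 incl. alternates): #122, #123, #125, #126, #131, #132, #133, #134, #135, #136.
Of those, in Zone C: #123, #125, #131, #134 → 4.

4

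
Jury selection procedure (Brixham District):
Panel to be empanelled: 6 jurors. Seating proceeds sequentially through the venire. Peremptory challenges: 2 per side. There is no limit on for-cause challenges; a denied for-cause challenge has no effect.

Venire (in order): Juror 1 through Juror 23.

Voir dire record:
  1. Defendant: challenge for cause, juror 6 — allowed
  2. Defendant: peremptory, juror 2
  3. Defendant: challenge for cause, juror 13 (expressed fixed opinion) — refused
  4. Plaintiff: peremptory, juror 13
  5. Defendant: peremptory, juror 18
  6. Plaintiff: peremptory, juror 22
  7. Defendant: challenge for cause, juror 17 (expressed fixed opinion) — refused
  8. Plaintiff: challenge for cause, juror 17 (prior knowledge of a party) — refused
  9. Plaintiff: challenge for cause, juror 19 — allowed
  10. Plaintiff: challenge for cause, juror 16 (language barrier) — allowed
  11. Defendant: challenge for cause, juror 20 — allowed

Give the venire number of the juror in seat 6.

8

Removed: #2, #6, #13, #16, #18, #19, #20, #22. (#17 stays — for-cause denied.)
Seating in order: seats 1–6 → #1, #3, #4, #5, #7, #8.
So seat 6 is #8.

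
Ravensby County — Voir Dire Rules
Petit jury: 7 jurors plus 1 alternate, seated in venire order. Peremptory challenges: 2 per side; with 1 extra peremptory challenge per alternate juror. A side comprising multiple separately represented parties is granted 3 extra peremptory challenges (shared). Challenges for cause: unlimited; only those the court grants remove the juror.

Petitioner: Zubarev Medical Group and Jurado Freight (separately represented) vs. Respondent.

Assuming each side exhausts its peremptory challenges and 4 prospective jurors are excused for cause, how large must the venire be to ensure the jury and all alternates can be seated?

Seats to fill: 7 + 1 alternates = 8.
Peremptories — Petitioner: 2 + 1×1 + 3 = 6; Respondent: 2 + 1×1 = 3; total 9.
For-cause removals: 4.
Minimum venire: 8 + 9 + 4 = 21.

21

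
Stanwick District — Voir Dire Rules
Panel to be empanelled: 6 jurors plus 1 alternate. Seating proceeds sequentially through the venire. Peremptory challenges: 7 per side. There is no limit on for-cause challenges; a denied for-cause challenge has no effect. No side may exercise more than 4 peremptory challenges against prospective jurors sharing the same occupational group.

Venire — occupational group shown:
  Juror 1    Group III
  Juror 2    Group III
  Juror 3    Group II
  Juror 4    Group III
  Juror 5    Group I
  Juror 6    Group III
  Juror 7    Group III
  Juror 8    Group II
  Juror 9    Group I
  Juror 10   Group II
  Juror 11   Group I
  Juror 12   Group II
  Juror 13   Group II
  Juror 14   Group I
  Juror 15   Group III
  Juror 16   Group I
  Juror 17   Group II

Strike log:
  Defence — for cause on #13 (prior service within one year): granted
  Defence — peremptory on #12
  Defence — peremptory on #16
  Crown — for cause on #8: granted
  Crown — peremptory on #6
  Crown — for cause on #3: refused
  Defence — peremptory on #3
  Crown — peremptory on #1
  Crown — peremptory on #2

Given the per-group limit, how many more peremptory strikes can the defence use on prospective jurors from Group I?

3

Defence peremptories so far: #12, #16, #3 — 3 of 7 used, 4 left overall.
Against Group I: #16 — 1 used; per-group cap 4 leaves 3.
Binding limit: min(4, 3) = 3.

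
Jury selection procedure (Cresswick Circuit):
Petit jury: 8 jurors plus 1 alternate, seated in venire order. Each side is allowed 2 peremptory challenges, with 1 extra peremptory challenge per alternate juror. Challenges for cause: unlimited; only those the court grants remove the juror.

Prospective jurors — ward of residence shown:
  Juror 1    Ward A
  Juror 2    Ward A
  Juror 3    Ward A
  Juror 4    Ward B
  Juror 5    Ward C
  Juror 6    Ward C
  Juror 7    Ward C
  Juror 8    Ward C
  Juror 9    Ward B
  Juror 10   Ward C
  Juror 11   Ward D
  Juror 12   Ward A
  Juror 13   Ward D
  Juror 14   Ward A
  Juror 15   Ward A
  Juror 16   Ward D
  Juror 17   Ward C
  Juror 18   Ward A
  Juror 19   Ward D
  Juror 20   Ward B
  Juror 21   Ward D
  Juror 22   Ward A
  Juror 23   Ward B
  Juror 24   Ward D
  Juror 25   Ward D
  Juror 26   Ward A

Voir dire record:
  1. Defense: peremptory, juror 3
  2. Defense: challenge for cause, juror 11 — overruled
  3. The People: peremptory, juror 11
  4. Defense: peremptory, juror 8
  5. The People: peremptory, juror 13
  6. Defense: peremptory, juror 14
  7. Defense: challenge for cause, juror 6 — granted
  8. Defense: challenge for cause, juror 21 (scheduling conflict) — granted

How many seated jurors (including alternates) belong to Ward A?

Removed: #3, #6, #8, #11, #13, #14, #21.
Seated (9 incl. alternates): #1, #2, #4, #5, #7, #9, #10, #12, #15.
Of those, in Ward A: #1, #2, #12, #15 → 4.

4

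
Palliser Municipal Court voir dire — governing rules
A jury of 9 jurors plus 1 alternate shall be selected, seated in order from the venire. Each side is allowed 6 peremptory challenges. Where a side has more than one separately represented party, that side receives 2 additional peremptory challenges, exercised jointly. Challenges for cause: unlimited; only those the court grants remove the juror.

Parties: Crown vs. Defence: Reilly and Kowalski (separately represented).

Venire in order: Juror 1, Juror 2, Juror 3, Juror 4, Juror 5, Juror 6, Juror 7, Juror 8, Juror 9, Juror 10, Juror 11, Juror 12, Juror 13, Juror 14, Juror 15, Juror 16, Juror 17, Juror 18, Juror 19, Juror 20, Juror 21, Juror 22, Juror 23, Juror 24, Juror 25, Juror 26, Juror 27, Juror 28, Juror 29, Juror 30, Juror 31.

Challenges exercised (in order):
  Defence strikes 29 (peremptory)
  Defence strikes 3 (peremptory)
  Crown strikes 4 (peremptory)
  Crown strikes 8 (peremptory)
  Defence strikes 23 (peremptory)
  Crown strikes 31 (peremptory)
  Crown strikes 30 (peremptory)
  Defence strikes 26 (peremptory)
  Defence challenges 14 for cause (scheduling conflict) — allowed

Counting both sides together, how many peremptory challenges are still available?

6

Crown allotment: 6. Defence allotment: 6 base + 2 multi-party = 8.
Crown peremptories used: #4, #8, #31, #30 — 4.
Defence peremptories used: #29, #3, #23, #26 — 4 (the for-cause on #14 doesn't count).
Remaining: (6 − 4) + (8 − 4) = 6.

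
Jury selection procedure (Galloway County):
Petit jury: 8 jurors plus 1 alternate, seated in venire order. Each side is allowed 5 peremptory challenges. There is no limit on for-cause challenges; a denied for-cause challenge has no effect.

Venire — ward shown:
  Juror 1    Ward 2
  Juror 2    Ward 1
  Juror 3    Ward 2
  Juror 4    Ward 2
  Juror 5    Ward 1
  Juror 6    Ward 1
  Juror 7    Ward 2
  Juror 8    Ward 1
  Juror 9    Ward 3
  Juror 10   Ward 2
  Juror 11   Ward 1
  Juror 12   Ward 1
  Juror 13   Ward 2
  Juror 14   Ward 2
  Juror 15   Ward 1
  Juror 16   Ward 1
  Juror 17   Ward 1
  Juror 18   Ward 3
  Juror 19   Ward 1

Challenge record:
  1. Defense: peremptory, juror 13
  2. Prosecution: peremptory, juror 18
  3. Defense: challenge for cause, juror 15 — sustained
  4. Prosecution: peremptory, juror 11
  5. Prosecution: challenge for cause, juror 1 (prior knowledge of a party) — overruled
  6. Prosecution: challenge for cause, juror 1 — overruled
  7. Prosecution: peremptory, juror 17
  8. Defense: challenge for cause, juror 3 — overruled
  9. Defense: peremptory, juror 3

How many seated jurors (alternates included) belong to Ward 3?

1

Removed: #3, #11, #13, #15, #17, #18.
Seated (9 incl. alternates): #1, #2, #4, #5, #6, #7, #8, #9, #10.
Of those, in Ward 3: #9 → 1.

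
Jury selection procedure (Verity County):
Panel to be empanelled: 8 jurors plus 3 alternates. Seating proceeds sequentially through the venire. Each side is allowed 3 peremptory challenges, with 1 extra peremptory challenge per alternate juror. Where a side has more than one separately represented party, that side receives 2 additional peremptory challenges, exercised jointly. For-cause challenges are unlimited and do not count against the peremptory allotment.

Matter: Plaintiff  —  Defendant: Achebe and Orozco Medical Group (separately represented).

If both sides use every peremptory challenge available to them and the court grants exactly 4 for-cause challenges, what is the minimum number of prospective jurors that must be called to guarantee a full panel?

29

Seats to fill: 8 + 3 alternates = 11.
Peremptories — Plaintiff: 3 + 1×3 = 6; Defendant: 3 + 1×3 + 2 = 8; total 14.
For-cause removals: 4.
Minimum venire: 11 + 14 + 4 = 29.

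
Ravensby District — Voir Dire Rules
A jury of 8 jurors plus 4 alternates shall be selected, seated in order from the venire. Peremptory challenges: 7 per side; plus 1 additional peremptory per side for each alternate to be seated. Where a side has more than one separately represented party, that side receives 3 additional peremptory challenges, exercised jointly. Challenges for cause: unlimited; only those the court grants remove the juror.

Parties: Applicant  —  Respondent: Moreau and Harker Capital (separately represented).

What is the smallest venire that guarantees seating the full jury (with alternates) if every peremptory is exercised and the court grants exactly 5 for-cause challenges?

42

Seats to fill: 8 + 4 alternates = 12.
Peremptories — Applicant: 7 + 1×4 = 11; Respondent: 7 + 1×4 + 3 = 14; total 25.
For-cause removals: 5.
Minimum venire: 12 + 25 + 5 = 42.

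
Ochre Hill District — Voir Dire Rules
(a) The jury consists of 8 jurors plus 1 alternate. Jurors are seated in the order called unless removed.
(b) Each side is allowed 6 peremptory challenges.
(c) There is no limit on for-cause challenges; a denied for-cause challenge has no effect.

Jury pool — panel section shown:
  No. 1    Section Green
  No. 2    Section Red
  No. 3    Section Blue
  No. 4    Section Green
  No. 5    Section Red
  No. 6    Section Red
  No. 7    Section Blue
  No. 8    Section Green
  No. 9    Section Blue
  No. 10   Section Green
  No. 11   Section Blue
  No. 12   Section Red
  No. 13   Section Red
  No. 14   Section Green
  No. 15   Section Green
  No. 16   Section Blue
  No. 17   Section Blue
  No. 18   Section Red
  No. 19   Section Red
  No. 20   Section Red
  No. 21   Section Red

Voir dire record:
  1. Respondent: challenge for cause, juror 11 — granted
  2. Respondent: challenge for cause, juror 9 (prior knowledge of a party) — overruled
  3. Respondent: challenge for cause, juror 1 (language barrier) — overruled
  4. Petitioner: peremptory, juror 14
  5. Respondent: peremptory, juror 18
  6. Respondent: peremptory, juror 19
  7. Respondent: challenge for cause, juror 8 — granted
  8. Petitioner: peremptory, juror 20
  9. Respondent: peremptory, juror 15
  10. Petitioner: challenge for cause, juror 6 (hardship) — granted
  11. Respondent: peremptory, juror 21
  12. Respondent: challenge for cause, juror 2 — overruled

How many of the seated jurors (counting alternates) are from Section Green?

Removed: #6, #8, #11, #14, #15, #18, #19, #20, #21.
Seated (9 incl. alternates): #1, #2, #3, #4, #5, #7, #9, #10, #12.
Of those, in Section Green: #1, #4, #10 → 3.

3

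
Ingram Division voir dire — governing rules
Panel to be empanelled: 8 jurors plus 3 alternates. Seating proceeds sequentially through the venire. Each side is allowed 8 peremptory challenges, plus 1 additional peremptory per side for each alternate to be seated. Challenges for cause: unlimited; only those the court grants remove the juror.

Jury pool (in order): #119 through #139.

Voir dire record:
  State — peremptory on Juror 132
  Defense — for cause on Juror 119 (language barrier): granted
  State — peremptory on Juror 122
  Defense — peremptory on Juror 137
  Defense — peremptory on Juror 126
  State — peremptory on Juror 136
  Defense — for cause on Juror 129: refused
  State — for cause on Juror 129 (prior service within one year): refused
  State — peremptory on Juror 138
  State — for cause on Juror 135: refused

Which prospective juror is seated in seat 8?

129

Removed: #119, #122, #126, #132, #136, #137, #138. (#129, #135 stay — for-cause denied.)
Seating in order: seats 1–8 → #120, #121, #123, #124, #125, #127, #128, #129; alternates → #130, #131, #133.
So seat 8 is #129.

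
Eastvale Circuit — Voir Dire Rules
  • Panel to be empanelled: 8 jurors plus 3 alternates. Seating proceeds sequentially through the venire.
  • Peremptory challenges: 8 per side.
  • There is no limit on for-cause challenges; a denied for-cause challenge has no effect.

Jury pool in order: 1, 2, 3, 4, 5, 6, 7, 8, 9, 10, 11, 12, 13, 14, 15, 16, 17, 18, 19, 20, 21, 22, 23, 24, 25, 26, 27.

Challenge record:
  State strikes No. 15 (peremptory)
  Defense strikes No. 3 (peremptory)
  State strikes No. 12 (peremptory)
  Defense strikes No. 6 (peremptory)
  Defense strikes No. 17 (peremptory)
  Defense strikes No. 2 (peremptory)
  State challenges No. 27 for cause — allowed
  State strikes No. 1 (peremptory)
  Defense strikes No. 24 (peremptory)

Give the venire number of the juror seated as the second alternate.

Removed: #1, #2, #3, #6, #12, #15, #17, #24, #27.
Seating in order: seats 1–8 → #4, #5, #7, #8, #9, #10, #11, #13; alternates → #14, #16, #18.
So alternate 2 is #16.

16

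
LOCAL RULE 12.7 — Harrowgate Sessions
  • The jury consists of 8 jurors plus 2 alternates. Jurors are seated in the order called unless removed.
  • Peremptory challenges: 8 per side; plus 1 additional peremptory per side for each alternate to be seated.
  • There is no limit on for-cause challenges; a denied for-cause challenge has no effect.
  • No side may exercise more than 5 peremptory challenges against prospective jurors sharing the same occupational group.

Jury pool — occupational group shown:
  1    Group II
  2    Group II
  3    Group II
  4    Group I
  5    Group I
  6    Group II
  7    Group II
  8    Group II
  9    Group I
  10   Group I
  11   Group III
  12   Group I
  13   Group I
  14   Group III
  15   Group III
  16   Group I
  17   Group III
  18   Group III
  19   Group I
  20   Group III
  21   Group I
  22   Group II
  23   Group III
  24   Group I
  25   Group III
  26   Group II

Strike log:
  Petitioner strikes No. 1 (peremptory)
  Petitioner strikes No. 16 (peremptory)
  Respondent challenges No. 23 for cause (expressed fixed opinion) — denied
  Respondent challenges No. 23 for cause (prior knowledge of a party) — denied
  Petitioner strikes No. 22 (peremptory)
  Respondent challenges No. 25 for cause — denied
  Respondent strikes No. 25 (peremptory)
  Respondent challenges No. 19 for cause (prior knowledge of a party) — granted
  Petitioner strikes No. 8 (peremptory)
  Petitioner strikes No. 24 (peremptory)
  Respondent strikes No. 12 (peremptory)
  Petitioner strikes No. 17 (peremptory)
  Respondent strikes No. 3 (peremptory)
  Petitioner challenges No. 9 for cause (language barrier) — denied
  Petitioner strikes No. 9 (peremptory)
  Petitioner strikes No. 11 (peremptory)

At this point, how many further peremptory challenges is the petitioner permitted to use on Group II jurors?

2

Petitioner peremptories so far: #1, #16, #22, #8, #24, #17, #9, #11 — 8 of 10 used, 2 left overall.
Against Group II: #1, #22, #8 — 3 used; per-group cap 5 leaves 2.
Binding limit: min(2, 2) = 2.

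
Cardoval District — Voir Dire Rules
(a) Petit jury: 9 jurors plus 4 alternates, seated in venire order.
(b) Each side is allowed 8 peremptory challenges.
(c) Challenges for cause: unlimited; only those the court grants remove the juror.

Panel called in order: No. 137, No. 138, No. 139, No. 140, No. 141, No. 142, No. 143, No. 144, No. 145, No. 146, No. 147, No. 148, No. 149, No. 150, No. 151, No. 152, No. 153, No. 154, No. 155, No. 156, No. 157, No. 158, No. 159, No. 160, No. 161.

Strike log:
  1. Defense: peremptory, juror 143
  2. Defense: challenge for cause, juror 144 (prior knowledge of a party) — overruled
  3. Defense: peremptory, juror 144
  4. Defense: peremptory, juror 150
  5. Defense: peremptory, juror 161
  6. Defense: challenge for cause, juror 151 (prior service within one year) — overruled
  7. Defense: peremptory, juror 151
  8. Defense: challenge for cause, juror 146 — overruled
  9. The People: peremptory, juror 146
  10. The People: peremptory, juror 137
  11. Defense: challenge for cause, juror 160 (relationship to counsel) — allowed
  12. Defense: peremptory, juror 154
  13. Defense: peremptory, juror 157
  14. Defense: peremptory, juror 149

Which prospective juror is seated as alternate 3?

156

Removed: #137, #143, #144, #146, #149, #150, #151, #154, #157, #160, #161.
Filling seats in venire order through position 12: #138, #139, #140, #141, #142, #145, #147, #148, #152, #153, #155, #156.
So alternate 3 is #156.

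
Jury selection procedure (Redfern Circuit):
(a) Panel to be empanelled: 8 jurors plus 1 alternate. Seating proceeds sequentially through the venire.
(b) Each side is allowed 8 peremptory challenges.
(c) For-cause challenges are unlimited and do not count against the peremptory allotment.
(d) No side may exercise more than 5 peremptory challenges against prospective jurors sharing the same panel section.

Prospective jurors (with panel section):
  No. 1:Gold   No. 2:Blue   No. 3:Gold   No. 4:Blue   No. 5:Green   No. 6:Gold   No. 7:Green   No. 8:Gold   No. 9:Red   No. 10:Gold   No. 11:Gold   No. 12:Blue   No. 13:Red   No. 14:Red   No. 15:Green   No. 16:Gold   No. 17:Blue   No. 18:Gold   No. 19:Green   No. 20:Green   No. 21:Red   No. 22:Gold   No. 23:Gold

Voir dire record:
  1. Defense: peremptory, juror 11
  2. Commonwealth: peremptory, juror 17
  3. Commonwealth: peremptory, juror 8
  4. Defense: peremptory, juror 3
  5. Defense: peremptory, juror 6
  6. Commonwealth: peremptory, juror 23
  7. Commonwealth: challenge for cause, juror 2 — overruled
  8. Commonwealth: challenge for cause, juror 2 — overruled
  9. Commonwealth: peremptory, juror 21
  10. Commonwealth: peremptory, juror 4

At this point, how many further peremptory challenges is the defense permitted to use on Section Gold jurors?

Defense peremptories so far: #11, #3, #6 — 3 of 8 used, 5 left overall.
Against Section Gold: #11, #3, #6 — 3 used; per-section cap 5 leaves 2.
Binding limit: min(5, 2) = 2.

2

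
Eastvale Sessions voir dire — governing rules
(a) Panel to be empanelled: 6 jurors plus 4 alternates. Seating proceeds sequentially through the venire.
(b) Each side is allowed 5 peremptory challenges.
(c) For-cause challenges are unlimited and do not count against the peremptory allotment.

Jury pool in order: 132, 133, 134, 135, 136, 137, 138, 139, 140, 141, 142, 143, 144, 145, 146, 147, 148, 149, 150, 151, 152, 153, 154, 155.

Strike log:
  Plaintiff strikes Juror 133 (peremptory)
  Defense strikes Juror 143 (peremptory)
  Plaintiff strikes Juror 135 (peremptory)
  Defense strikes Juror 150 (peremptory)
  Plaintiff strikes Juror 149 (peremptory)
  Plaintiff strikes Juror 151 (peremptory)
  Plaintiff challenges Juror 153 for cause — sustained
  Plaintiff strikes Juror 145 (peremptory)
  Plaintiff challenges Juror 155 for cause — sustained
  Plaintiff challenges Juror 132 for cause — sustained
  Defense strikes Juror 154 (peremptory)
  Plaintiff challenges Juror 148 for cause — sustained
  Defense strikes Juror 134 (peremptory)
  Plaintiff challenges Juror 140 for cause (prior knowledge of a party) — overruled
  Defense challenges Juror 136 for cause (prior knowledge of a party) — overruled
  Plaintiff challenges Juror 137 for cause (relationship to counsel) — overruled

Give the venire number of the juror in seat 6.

141

Removed: #132, #133, #134, #135, #143, #145, #148, #149, #150, #151, #153, #154, #155. (#136, #137, #140 stay — for-cause denied.)
Seating in order: seats 1–6 → #136, #137, #138, #139, #140, #141; alternates → #142, #144, #146, #147.
So seat 6 is #141.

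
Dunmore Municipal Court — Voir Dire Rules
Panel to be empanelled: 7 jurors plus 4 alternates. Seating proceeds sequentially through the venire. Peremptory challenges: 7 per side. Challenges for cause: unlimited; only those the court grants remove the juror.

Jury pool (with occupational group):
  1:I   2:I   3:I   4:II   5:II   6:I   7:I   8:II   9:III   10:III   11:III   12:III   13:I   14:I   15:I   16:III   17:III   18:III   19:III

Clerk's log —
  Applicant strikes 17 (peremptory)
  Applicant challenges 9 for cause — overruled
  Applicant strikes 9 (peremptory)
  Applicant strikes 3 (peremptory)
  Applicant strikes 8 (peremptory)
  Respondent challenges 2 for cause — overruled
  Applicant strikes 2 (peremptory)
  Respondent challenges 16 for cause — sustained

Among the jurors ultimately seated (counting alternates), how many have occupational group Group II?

Removed: #2, #3, #8, #9, #16, #17.
Seated (11 incl. alternates): #1, #4, #5, #6, #7, #10, #11, #12, #13, #14, #15.
Of those, in Group II: #4, #5 → 2.

2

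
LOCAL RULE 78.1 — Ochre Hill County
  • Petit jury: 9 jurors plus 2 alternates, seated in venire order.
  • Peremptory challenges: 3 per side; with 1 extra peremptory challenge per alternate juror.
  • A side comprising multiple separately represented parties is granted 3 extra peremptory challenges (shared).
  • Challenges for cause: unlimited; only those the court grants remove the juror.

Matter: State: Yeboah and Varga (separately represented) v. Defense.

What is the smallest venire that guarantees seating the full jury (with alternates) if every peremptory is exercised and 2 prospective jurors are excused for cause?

26

Seats to fill: 9 + 2 alternates = 11.
Peremptories — State: 3 + 1×2 + 3 = 8; Defense: 3 + 1×2 = 5; total 13.
For-cause removals: 2.
Minimum venire: 11 + 13 + 2 = 26.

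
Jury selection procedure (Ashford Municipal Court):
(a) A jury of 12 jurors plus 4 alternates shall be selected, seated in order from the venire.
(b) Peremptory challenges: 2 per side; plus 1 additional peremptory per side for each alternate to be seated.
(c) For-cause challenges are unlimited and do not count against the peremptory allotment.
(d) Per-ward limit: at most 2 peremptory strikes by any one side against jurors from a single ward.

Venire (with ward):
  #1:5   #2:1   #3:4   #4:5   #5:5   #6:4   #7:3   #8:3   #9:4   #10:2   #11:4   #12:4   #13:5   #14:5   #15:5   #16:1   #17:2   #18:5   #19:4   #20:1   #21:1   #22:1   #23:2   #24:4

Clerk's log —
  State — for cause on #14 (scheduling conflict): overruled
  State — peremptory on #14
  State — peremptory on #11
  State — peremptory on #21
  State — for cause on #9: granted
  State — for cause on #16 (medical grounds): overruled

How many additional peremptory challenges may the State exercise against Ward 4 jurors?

State peremptories so far: #14, #11, #21 — 3 of 6 used, 3 left overall.
Against Ward 4: #11 — 1 used; per-ward cap 2 leaves 1.
Binding limit: min(3, 1) = 1.

1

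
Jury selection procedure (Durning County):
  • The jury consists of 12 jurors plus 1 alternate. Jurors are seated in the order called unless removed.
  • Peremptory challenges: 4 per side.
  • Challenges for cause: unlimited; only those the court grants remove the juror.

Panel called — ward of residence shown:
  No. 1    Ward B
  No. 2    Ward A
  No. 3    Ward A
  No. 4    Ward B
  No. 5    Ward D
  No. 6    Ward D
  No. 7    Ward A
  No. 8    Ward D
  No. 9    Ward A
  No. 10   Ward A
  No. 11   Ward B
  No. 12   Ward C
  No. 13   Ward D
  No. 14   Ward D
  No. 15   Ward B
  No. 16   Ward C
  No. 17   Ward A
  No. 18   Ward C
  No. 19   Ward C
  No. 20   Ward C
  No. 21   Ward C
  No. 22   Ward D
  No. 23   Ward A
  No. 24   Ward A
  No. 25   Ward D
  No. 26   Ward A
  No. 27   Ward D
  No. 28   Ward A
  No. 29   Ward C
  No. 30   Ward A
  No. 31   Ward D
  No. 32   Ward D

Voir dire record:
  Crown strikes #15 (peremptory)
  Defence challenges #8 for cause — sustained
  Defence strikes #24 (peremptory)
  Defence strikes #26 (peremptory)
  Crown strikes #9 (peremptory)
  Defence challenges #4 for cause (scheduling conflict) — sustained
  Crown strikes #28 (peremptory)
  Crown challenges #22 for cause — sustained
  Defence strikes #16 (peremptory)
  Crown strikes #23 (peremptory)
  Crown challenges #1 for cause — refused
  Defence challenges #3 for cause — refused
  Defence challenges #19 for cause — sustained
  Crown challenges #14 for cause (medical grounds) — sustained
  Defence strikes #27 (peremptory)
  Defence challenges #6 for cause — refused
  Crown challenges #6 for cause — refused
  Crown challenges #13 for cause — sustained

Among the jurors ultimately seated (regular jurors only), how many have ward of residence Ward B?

Removed: #4, #8, #9, #13, #14, #15, #16, #19, #22, #23, #24, #26, #27, #28.
Seated jurors 1–12: #1, #2, #3, #5, #6, #7, #10, #11, #12, #17, #18, #20 (alternates #21 not counted).
Of those, in Ward B: #1, #11 → 2.

2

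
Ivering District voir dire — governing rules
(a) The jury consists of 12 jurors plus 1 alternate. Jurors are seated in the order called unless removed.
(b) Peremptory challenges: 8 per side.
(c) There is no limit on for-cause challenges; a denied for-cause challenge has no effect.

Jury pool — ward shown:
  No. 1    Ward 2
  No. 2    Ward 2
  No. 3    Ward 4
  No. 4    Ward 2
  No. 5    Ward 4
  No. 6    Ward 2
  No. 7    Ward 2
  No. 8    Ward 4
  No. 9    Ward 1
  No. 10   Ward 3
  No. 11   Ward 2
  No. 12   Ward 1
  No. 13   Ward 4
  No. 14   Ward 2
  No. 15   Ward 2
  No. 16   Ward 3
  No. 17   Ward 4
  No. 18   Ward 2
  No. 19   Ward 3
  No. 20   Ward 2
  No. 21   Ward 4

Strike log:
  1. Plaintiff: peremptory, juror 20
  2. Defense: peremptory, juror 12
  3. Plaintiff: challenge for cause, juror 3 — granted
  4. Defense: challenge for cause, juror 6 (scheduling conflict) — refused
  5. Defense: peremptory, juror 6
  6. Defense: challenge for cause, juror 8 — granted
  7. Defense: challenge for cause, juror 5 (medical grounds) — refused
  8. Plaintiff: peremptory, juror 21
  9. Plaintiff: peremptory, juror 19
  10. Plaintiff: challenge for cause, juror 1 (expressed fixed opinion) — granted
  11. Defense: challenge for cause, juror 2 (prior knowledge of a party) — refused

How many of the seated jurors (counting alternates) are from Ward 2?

Removed: #1, #3, #6, #8, #12, #19, #20, #21.
Seated (13 incl. alternates): #2, #4, #5, #7, #9, #10, #11, #13, #14, #15, #16, #17, #18.
Of those, in Ward 2: #2, #4, #7, #11, #14, #15, #18 → 7.

7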